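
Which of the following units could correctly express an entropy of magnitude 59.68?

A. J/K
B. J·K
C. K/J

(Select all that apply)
A

entropy has SI base units: kg * m^2 / (s^2 * K)

Checking each option against kg * m^2 / (s^2 * K):
  A. J/K: ✓ matches
  B. J·K: ✗ does not match
  C. K/J: ✗ does not match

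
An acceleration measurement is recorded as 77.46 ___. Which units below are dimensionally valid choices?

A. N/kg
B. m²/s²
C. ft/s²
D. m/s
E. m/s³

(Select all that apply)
A, C

acceleration has SI base units: m / s^2

Checking each option against m / s^2:
  A. N/kg: ✓ matches
  B. m²/s²: ✗ does not match
  C. ft/s²: ✓ matches
  D. m/s: ✗ does not match
  E. m/s³: ✗ does not match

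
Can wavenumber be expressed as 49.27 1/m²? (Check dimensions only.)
No

wavenumber has SI base units: 1 / m
1/m² does NOT reduce to 1 / m; a valid unit for wavenumber would be e.g. 1/m.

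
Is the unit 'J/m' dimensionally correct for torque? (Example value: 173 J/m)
No

torque has SI base units: kg * m^2 / s^2
J/m does NOT reduce to kg * m^2 / s^2; a valid unit for torque would be e.g. N·m.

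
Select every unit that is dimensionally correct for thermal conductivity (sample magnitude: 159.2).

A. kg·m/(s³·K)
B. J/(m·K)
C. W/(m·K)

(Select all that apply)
A, C

thermal conductivity has SI base units: kg * m / (s^3 * K)

Checking each option against kg * m / (s^3 * K):
  A. kg·m/(s³·K): ✓ matches
  B. J/(m·K): ✗ does not match
  C. W/(m·K): ✓ matches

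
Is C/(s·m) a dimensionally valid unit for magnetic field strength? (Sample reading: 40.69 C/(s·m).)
Yes

magnetic field strength has SI base units: A / m
C/(s·m) reduces to the same SI base units, so it is a valid unit for magnetic field strength.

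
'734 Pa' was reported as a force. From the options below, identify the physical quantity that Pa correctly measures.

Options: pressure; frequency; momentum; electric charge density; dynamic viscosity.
pressure

force should have units dimensionally equivalent to kg * m / s^2 (e.g. N).
The given unit 'Pa' reduces to kg / (m * s^2). Of the listed options, that is the dimensionality of pressure.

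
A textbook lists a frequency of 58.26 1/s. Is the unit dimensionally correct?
Yes

frequency has SI base units: 1 / s
1/s reduces to the same SI base units, so it is a valid unit for frequency.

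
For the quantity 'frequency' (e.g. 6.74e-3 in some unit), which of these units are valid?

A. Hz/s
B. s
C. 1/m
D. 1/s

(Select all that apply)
D

frequency has SI base units: 1 / s

Checking each option against 1 / s:
  A. Hz/s: ✗ does not match
  B. s: ✗ does not match
  C. 1/m: ✗ does not match
  D. 1/s: ✓ matches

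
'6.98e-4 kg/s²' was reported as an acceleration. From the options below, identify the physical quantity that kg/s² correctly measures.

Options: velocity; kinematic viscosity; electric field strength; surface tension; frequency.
surface tension

acceleration should have units dimensionally equivalent to m / s^2 (e.g. m/s²).
The given unit 'kg/s²' reduces to kg / s^2. Of the listed options, that is the dimensionality of surface tension.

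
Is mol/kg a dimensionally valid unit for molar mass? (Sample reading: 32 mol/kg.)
No

molar mass has SI base units: kg / mol
mol/kg does NOT reduce to kg / mol; a valid unit for molar mass would be e.g. kg/mol.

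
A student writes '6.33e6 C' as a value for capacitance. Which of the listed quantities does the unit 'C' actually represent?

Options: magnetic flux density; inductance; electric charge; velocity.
electric charge

capacitance should have units dimensionally equivalent to A^2 * s^4 / (kg * m^2) (e.g. F).
The given unit 'C' reduces to A * s. Of the listed options, that is the dimensionality of electric charge.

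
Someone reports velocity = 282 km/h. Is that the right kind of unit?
Yes

velocity has SI base units: m / s
km/h reduces to the same SI base units, so it is a valid unit for velocity.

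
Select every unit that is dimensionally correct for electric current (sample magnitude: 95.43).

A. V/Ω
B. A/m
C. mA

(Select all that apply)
A, C

electric current has SI base units: A

Checking each option against A:
  A. V/Ω: ✓ matches
  B. A/m: ✗ does not match
  C. mA: ✓ matches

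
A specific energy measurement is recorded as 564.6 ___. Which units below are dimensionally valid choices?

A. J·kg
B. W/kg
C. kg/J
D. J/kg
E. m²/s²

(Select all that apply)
D, E

specific energy has SI base units: m^2 / s^2

Checking each option against m^2 / s^2:
  A. J·kg: ✗ does not match
  B. W/kg: ✗ does not match
  C. kg/J: ✗ does not match
  D. J/kg: ✓ matches
  E. m²/s²: ✓ matches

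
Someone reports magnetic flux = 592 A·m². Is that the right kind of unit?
No

magnetic flux has SI base units: kg * m^2 / (A * s^2)
A·m² does NOT reduce to kg * m^2 / (A * s^2); a valid unit for magnetic flux would be e.g. Wb.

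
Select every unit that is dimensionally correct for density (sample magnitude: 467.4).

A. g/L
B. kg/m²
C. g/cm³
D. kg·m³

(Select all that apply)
A, C

density has SI base units: kg / m^3

Checking each option against kg / m^3:
  A. g/L: ✓ matches
  B. kg/m²: ✗ does not match
  C. g/cm³: ✓ matches
  D. kg·m³: ✗ does not match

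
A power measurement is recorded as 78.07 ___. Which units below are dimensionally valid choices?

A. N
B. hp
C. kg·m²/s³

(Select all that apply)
B, C

power has SI base units: kg * m^2 / s^3

Checking each option against kg * m^2 / s^3:
  A. N: ✗ does not match
  B. hp: ✓ matches
  C. kg·m²/s³: ✓ matches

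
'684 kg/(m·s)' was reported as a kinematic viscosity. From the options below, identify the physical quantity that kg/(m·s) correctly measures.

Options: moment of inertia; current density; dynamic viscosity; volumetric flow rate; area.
dynamic viscosity

kinematic viscosity should have units dimensionally equivalent to m^2 / s (e.g. m²/s).
The given unit 'kg/(m·s)' reduces to kg / (m * s). Of the listed options, that is the dimensionality of dynamic viscosity.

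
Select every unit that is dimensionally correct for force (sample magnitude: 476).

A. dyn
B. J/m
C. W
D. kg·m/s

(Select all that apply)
A, B

force has SI base units: kg * m / s^2

Checking each option against kg * m / s^2:
  A. dyn: ✓ matches
  B. J/m: ✓ matches
  C. W: ✗ does not match
  D. kg·m/s: ✗ does not match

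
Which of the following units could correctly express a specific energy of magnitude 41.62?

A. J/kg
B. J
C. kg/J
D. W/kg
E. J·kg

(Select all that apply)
A

specific energy has SI base units: m^2 / s^2

Checking each option against m^2 / s^2:
  A. J/kg: ✓ matches
  B. J: ✗ does not match
  C. kg/J: ✗ does not match
  D. W/kg: ✗ does not match
  E. J·kg: ✗ does not match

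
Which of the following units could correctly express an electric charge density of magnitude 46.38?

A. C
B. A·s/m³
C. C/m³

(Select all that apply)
B, C

electric charge density has SI base units: A * s / m^3

Checking each option against A * s / m^3:
  A. C: ✗ does not match
  B. A·s/m³: ✓ matches
  C. C/m³: ✓ matches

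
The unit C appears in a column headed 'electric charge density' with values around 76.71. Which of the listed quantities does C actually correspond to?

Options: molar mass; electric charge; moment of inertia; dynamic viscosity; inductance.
electric charge

electric charge density should have units dimensionally equivalent to A * s / m^3 (e.g. C/m³).
The given unit 'C' reduces to A * s. Of the listed options, that is the dimensionality of electric charge.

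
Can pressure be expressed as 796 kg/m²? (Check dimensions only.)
No

pressure has SI base units: kg / (m * s^2)
kg/m² does NOT reduce to kg / (m * s^2); a valid unit for pressure would be e.g. Pa.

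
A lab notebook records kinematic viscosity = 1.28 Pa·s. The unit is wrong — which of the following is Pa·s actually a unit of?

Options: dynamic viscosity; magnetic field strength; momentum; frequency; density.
dynamic viscosity

kinematic viscosity should have units dimensionally equivalent to m^2 / s (e.g. m²/s).
The given unit 'Pa·s' reduces to kg / (m * s). Of the listed options, that is the dimensionality of dynamic viscosity.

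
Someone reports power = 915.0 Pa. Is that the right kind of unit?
No

power has SI base units: kg * m^2 / s^3
Pa does NOT reduce to kg * m^2 / s^3; a valid unit for power would be e.g. W.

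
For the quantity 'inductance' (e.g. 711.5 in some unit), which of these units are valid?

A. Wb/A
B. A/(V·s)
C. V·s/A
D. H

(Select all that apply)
A, C, D

inductance has SI base units: kg * m^2 / (A^2 * s^2)

Checking each option against kg * m^2 / (A^2 * s^2):
  A. Wb/A: ✓ matches
  B. A/(V·s): ✗ does not match
  C. V·s/A: ✓ matches
  D. H: ✓ matches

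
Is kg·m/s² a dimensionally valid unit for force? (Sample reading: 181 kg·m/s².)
Yes

force has SI base units: kg * m / s^2
kg·m/s² reduces to the same SI base units, so it is a valid unit for force.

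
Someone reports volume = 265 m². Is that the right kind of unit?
No

volume has SI base units: m^3
m² does NOT reduce to m^3; a valid unit for volume would be e.g. m³.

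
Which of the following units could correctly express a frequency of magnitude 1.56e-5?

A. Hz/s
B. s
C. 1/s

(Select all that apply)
C

frequency has SI base units: 1 / s

Checking each option against 1 / s:
  A. Hz/s: ✗ does not match
  B. s: ✗ does not match
  C. 1/s: ✓ matches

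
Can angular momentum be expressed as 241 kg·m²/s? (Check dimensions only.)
Yes

angular momentum has SI base units: kg * m^2 / s
kg·m²/s reduces to the same SI base units, so it is a valid unit for angular momentum.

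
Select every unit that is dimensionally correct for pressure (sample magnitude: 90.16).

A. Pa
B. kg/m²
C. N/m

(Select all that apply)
A

pressure has SI base units: kg / (m * s^2)

Checking each option against kg / (m * s^2):
  A. Pa: ✓ matches
  B. kg/m²: ✗ does not match
  C. N/m: ✗ does not match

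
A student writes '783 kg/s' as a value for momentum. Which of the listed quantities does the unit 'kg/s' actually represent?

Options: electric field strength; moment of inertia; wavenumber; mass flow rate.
mass flow rate

momentum should have units dimensionally equivalent to kg * m / s (e.g. kg·m/s).
The given unit 'kg/s' reduces to kg / s. Of the listed options, that is the dimensionality of mass flow rate.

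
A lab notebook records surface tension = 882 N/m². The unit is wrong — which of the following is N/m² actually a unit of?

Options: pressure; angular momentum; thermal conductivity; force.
pressure

surface tension should have units dimensionally equivalent to kg / s^2 (e.g. N/m).
The given unit 'N/m²' reduces to kg / (m * s^2). Of the listed options, that is the dimensionality of pressure.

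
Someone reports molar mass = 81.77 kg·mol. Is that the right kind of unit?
No

molar mass has SI base units: kg / mol
kg·mol does NOT reduce to kg / mol; a valid unit for molar mass would be e.g. kg/mol.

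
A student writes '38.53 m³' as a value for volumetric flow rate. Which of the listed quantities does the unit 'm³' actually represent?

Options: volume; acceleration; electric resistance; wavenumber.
volume

volumetric flow rate should have units dimensionally equivalent to m^3 / s (e.g. m³/s).
The given unit 'm³' reduces to m^3. Of the listed options, that is the dimensionality of volume.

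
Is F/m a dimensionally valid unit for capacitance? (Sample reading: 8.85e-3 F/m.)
No

capacitance has SI base units: A^2 * s^4 / (kg * m^2)
F/m does NOT reduce to A^2 * s^4 / (kg * m^2); a valid unit for capacitance would be e.g. F.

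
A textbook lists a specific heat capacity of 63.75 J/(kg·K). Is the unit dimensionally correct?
Yes

specific heat capacity has SI base units: m^2 / (s^2 * K)
J/(kg·K) reduces to the same SI base units, so it is a valid unit for specific heat capacity.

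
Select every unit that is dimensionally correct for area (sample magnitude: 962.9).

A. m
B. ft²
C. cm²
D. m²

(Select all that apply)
B, C, D

area has SI base units: m^2

Checking each option against m^2:
  A. m: ✗ does not match
  B. ft²: ✓ matches
  C. cm²: ✓ matches
  D. m²: ✓ matches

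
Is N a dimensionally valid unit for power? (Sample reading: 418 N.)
No

power has SI base units: kg * m^2 / s^3
N does NOT reduce to kg * m^2 / s^3; a valid unit for power would be e.g. W.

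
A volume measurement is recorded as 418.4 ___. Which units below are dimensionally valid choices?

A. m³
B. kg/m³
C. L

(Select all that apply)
A, C

volume has SI base units: m^3

Checking each option against m^3:
  A. m³: ✓ matches
  B. kg/m³: ✗ does not match
  C. L: ✓ matches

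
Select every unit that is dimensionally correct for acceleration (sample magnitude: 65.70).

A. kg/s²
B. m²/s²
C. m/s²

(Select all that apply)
C

acceleration has SI base units: m / s^2

Checking each option against m / s^2:
  A. kg/s²: ✗ does not match
  B. m²/s²: ✗ does not match
  C. m/s²: ✓ matches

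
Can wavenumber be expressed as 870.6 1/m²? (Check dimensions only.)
No

wavenumber has SI base units: 1 / m
1/m² does NOT reduce to 1 / m; a valid unit for wavenumber would be e.g. 1/m.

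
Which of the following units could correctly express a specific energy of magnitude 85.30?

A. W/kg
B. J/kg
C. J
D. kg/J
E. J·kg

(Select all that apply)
B

specific energy has SI base units: m^2 / s^2

Checking each option against m^2 / s^2:
  A. W/kg: ✗ does not match
  B. J/kg: ✓ matches
  C. J: ✗ does not match
  D. kg/J: ✗ does not match
  E. J·kg: ✗ does not match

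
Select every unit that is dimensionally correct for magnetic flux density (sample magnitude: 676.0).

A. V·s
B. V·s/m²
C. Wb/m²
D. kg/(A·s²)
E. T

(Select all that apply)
B, C, D, E

magnetic flux density has SI base units: kg / (A * s^2)

Checking each option against kg / (A * s^2):
  A. V·s: ✗ does not match
  B. V·s/m²: ✓ matches
  C. Wb/m²: ✓ matches
  D. kg/(A·s²): ✓ matches
  E. T: ✓ matches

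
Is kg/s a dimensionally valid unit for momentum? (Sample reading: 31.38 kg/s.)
No

momentum has SI base units: kg * m / s
kg/s does NOT reduce to kg * m / s; a valid unit for momentum would be e.g. kg·m/s.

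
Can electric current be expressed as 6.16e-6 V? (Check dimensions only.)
No

electric current has SI base units: A
V does NOT reduce to A; a valid unit for electric current would be e.g. A.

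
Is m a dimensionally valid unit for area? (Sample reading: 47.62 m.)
No

area has SI base units: m^2
m does NOT reduce to m^2; a valid unit for area would be e.g. m².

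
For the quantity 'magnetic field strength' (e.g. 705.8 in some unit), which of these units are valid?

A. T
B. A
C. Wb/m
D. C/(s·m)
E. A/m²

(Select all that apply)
D

magnetic field strength has SI base units: A / m

Checking each option against A / m:
  A. T: ✗ does not match
  B. A: ✗ does not match
  C. Wb/m: ✗ does not match
  D. C/(s·m): ✓ matches
  E. A/m²: ✗ does not match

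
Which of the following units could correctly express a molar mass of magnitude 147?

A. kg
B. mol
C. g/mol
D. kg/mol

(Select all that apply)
C, D

molar mass has SI base units: kg / mol

Checking each option against kg / mol:
  A. kg: ✗ does not match
  B. mol: ✗ does not match
  C. g/mol: ✓ matches
  D. kg/mol: ✓ matches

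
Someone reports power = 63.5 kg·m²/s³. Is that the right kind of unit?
Yes

power has SI base units: kg * m^2 / s^3
kg·m²/s³ reduces to the same SI base units, so it is a valid unit for power.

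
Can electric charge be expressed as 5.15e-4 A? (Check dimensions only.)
No

electric charge has SI base units: A * s
A does NOT reduce to A * s; a valid unit for electric charge would be e.g. C.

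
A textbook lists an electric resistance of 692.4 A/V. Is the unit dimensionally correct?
No

electric resistance has SI base units: kg * m^2 / (A^2 * s^3)
A/V does NOT reduce to kg * m^2 / (A^2 * s^3); a valid unit for electric resistance would be e.g. Ω.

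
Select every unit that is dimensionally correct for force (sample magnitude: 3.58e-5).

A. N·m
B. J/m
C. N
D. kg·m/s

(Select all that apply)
B, C

force has SI base units: kg * m / s^2

Checking each option against kg * m / s^2:
  A. N·m: ✗ does not match
  B. J/m: ✓ matches
  C. N: ✓ matches
  D. kg·m/s: ✗ does not match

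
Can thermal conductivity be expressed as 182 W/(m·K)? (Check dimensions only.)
Yes

thermal conductivity has SI base units: kg * m / (s^3 * K)
W/(m·K) reduces to the same SI base units, so it is a valid unit for thermal conductivity.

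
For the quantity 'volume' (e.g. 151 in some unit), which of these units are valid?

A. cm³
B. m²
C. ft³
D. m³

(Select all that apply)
A, C, D

volume has SI base units: m^3

Checking each option against m^3:
  A. cm³: ✓ matches
  B. m²: ✗ does not match
  C. ft³: ✓ matches
  D. m³: ✓ matches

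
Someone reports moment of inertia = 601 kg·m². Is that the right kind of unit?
Yes

moment of inertia has SI base units: kg * m^2
kg·m² reduces to the same SI base units, so it is a valid unit for moment of inertia.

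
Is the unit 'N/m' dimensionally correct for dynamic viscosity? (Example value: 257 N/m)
No

dynamic viscosity has SI base units: kg / (m * s)
N/m does NOT reduce to kg / (m * s); a valid unit for dynamic viscosity would be e.g. Pa·s.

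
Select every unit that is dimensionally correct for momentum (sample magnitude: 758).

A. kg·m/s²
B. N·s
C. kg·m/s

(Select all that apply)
B, C

momentum has SI base units: kg * m / s

Checking each option against kg * m / s:
  A. kg·m/s²: ✗ does not match
  B. N·s: ✓ matches
  C. kg·m/s: ✓ matches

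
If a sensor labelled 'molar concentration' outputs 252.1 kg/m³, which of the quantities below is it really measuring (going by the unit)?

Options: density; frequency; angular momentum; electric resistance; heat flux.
density

molar concentration should have units dimensionally equivalent to mol / m^3 (e.g. mol/m³).
The given unit 'kg/m³' reduces to kg / m^3. Of the listed options, that is the dimensionality of density.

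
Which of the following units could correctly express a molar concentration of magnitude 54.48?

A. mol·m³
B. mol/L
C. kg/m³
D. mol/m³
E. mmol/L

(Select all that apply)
B, D, E

molar concentration has SI base units: mol / m^3

Checking each option against mol / m^3:
  A. mol·m³: ✗ does not match
  B. mol/L: ✓ matches
  C. kg/m³: ✗ does not match
  D. mol/m³: ✓ matches
  E. mmol/L: ✓ matches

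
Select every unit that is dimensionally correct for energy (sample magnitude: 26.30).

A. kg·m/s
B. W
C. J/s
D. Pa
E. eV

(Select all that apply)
E

energy has SI base units: kg * m^2 / s^2

Checking each option against kg * m^2 / s^2:
  A. kg·m/s: ✗ does not match
  B. W: ✗ does not match
  C. J/s: ✗ does not match
  D. Pa: ✗ does not match
  E. eV: ✓ matches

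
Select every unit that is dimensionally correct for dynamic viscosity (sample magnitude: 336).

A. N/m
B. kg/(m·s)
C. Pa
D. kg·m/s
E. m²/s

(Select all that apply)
B

dynamic viscosity has SI base units: kg / (m * s)

Checking each option against kg / (m * s):
  A. N/m: ✗ does not match
  B. kg/(m·s): ✓ matches
  C. Pa: ✗ does not match
  D. kg·m/s: ✗ does not match
  E. m²/s: ✗ does not match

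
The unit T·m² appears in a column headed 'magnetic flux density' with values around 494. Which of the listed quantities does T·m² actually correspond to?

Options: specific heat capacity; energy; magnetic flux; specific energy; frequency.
magnetic flux

magnetic flux density should have units dimensionally equivalent to kg / (A * s^2) (e.g. T).
The given unit 'T·m²' reduces to kg * m^2 / (A * s^2). Of the listed options, that is the dimensionality of magnetic flux.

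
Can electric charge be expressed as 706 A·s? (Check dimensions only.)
Yes

electric charge has SI base units: A * s
A·s reduces to the same SI base units, so it is a valid unit for electric charge.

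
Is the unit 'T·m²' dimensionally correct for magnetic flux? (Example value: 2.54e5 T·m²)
Yes

magnetic flux has SI base units: kg * m^2 / (A * s^2)
T·m² reduces to the same SI base units, so it is a valid unit for magnetic flux.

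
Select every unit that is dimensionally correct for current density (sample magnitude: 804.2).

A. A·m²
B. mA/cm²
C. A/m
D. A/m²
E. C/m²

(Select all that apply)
B, D

current density has SI base units: A / m^2

Checking each option against A / m^2:
  A. A·m²: ✗ does not match
  B. mA/cm²: ✓ matches
  C. A/m: ✗ does not match
  D. A/m²: ✓ matches
  E. C/m²: ✗ does not match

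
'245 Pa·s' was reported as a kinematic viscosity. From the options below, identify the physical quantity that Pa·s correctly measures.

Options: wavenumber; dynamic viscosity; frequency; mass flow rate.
dynamic viscosity

kinematic viscosity should have units dimensionally equivalent to m^2 / s (e.g. m²/s).
The given unit 'Pa·s' reduces to kg / (m * s). Of the listed options, that is the dimensionality of dynamic viscosity.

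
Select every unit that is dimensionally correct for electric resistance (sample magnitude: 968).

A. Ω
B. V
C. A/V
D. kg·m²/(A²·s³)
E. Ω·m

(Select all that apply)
A, D

electric resistance has SI base units: kg * m^2 / (A^2 * s^3)

Checking each option against kg * m^2 / (A^2 * s^3):
  A. Ω: ✓ matches
  B. V: ✗ does not match
  C. A/V: ✗ does not match
  D. kg·m²/(A²·s³): ✓ matches
  E. Ω·m: ✗ does not match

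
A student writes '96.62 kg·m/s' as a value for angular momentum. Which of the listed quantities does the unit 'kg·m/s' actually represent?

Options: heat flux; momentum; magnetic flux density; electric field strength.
momentum

angular momentum should have units dimensionally equivalent to kg * m^2 / s (e.g. kg·m²/s).
The given unit 'kg·m/s' reduces to kg * m / s. Of the listed options, that is the dimensionality of momentum.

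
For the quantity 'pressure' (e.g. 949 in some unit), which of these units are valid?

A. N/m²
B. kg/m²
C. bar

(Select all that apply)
A, C

pressure has SI base units: kg / (m * s^2)

Checking each option against kg / (m * s^2):
  A. N/m²: ✓ matches
  B. kg/m²: ✗ does not match
  C. bar: ✓ matches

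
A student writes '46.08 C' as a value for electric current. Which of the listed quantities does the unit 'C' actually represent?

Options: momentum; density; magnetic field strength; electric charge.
electric charge

electric current should have units dimensionally equivalent to A (e.g. A).
The given unit 'C' reduces to A * s. Of the listed options, that is the dimensionality of electric charge.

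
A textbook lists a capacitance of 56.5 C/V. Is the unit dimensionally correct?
Yes

capacitance has SI base units: A^2 * s^4 / (kg * m^2)
C/V reduces to the same SI base units, so it is a valid unit for capacitance.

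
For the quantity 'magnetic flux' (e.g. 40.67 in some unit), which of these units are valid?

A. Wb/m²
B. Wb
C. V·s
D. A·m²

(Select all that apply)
B, C

magnetic flux has SI base units: kg * m^2 / (A * s^2)

Checking each option against kg * m^2 / (A * s^2):
  A. Wb/m²: ✗ does not match
  B. Wb: ✓ matches
  C. V·s: ✓ matches
  D. A·m²: ✗ does not match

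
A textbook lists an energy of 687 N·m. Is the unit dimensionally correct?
Yes

energy has SI base units: kg * m^2 / s^2
N·m reduces to the same SI base units, so it is a valid unit for energy.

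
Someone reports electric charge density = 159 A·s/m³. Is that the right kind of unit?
Yes

electric charge density has SI base units: A * s / m^3
A·s/m³ reduces to the same SI base units, so it is a valid unit for electric charge density.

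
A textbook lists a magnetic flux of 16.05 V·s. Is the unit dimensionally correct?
Yes

magnetic flux has SI base units: kg * m^2 / (A * s^2)
V·s reduces to the same SI base units, so it is a valid unit for magnetic flux.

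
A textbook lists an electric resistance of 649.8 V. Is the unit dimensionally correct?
No

electric resistance has SI base units: kg * m^2 / (A^2 * s^3)
V does NOT reduce to kg * m^2 / (A^2 * s^3); a valid unit for electric resistance would be e.g. Ω.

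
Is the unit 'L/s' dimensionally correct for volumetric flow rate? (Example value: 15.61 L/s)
Yes

volumetric flow rate has SI base units: m^3 / s
L/s reduces to the same SI base units, so it is a valid unit for volumetric flow rate.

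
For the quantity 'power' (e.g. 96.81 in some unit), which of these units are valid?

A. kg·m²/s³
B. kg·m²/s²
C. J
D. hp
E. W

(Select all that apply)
A, D, E

power has SI base units: kg * m^2 / s^3

Checking each option against kg * m^2 / s^3:
  A. kg·m²/s³: ✓ matches
  B. kg·m²/s²: ✗ does not match
  C. J: ✗ does not match
  D. hp: ✓ matches
  E. W: ✓ matches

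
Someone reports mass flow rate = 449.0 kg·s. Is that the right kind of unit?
No

mass flow rate has SI base units: kg / s
kg·s does NOT reduce to kg / s; a valid unit for mass flow rate would be e.g. kg/s.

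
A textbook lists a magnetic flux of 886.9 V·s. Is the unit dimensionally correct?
Yes

magnetic flux has SI base units: kg * m^2 / (A * s^2)
V·s reduces to the same SI base units, so it is a valid unit for magnetic flux.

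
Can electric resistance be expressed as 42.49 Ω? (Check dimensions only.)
Yes

electric resistance has SI base units: kg * m^2 / (A^2 * s^3)
Ω reduces to the same SI base units, so it is a valid unit for electric resistance.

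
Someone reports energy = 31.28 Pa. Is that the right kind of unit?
No

energy has SI base units: kg * m^2 / s^2
Pa does NOT reduce to kg * m^2 / s^2; a valid unit for energy would be e.g. J.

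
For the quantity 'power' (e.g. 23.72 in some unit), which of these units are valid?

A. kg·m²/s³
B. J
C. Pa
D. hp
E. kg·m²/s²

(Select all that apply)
A, D

power has SI base units: kg * m^2 / s^3

Checking each option against kg * m^2 / s^3:
  A. kg·m²/s³: ✓ matches
  B. J: ✗ does not match
  C. Pa: ✗ does not match
  D. hp: ✓ matches
  E. kg·m²/s²: ✗ does not match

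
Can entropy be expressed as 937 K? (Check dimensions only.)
No

entropy has SI base units: kg * m^2 / (s^2 * K)
K does NOT reduce to kg * m^2 / (s^2 * K); a valid unit for entropy would be e.g. J/K.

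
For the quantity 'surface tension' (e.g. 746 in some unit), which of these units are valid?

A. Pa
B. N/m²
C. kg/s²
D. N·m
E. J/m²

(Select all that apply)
C, E

surface tension has SI base units: kg / s^2

Checking each option against kg / s^2:
  A. Pa: ✗ does not match
  B. N/m²: ✗ does not match
  C. kg/s²: ✓ matches
  D. N·m: ✗ does not match
  E. J/m²: ✓ matches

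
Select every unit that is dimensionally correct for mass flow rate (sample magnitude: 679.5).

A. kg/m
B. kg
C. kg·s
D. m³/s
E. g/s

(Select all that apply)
E

mass flow rate has SI base units: kg / s

Checking each option against kg / s:
  A. kg/m: ✗ does not match
  B. kg: ✗ does not match
  C. kg·s: ✗ does not match
  D. m³/s: ✗ does not match
  E. g/s: ✓ matches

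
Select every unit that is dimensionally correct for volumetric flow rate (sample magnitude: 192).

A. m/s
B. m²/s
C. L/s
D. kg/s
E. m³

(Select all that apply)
C

volumetric flow rate has SI base units: m^3 / s

Checking each option against m^3 / s:
  A. m/s: ✗ does not match
  B. m²/s: ✗ does not match
  C. L/s: ✓ matches
  D. kg/s: ✗ does not match
  E. m³: ✗ does not match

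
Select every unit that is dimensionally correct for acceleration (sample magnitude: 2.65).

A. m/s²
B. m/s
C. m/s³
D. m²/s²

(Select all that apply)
A

acceleration has SI base units: m / s^2

Checking each option against m / s^2:
  A. m/s²: ✓ matches
  B. m/s: ✗ does not match
  C. m/s³: ✗ does not match
  D. m²/s²: ✗ does not match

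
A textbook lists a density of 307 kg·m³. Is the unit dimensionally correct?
No

density has SI base units: kg / m^3
kg·m³ does NOT reduce to kg / m^3; a valid unit for density would be e.g. kg/m³.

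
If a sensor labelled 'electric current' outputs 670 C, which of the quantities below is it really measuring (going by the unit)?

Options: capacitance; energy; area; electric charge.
electric charge

electric current should have units dimensionally equivalent to A (e.g. A).
The given unit 'C' reduces to A * s. Of the listed options, that is the dimensionality of electric charge.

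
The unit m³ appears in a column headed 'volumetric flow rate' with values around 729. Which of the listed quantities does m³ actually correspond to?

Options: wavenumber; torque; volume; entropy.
volume

volumetric flow rate should have units dimensionally equivalent to m^3 / s (e.g. m³/s).
The given unit 'm³' reduces to m^3. Of the listed options, that is the dimensionality of volume.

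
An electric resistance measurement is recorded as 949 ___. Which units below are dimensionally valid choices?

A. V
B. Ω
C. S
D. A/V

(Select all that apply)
B

electric resistance has SI base units: kg * m^2 / (A^2 * s^3)

Checking each option against kg * m^2 / (A^2 * s^3):
  A. V: ✗ does not match
  B. Ω: ✓ matches
  C. S: ✗ does not match
  D. A/V: ✗ does not match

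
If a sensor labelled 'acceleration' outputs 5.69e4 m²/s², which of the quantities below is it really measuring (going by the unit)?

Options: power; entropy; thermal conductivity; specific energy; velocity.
specific energy

acceleration should have units dimensionally equivalent to m / s^2 (e.g. m/s²).
The given unit 'm²/s²' reduces to m^2 / s^2. Of the listed options, that is the dimensionality of specific energy.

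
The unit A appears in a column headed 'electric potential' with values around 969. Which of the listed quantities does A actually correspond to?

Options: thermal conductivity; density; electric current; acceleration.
electric current

electric potential should have units dimensionally equivalent to kg * m^2 / (A * s^3) (e.g. V).
The given unit 'A' reduces to A. Of the listed options, that is the dimensionality of electric current.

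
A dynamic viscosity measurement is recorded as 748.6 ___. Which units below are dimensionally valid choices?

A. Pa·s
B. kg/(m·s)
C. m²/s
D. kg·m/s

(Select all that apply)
A, B

dynamic viscosity has SI base units: kg / (m * s)

Checking each option against kg / (m * s):
  A. Pa·s: ✓ matches
  B. kg/(m·s): ✓ matches
  C. m²/s: ✗ does not match
  D. kg·m/s: ✗ does not match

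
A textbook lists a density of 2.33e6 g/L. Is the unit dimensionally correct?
Yes

density has SI base units: kg / m^3
g/L reduces to the same SI base units, so it is a valid unit for density.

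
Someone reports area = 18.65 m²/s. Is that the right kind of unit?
No

area has SI base units: m^2
m²/s does NOT reduce to m^2; a valid unit for area would be e.g. m².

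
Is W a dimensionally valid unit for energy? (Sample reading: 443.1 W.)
No

energy has SI base units: kg * m^2 / s^2
W does NOT reduce to kg * m^2 / s^2; a valid unit for energy would be e.g. J.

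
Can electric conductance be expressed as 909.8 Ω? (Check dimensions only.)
No

electric conductance has SI base units: A^2 * s^3 / (kg * m^2)
Ω does NOT reduce to A^2 * s^3 / (kg * m^2); a valid unit for electric conductance would be e.g. S.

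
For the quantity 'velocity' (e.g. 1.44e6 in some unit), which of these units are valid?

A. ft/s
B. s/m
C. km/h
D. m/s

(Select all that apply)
A, C, D

velocity has SI base units: m / s

Checking each option against m / s:
  A. ft/s: ✓ matches
  B. s/m: ✗ does not match
  C. km/h: ✓ matches
  D. m/s: ✓ matches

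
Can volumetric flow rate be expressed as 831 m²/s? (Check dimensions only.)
No

volumetric flow rate has SI base units: m^3 / s
m²/s does NOT reduce to m^3 / s; a valid unit for volumetric flow rate would be e.g. m³/s.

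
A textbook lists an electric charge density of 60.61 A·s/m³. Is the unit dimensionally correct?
Yes

electric charge density has SI base units: A * s / m^3
A·s/m³ reduces to the same SI base units, so it is a valid unit for electric charge density.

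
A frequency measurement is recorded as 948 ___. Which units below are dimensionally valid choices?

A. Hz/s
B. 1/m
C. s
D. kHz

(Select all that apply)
D

frequency has SI base units: 1 / s

Checking each option against 1 / s:
  A. Hz/s: ✗ does not match
  B. 1/m: ✗ does not match
  C. s: ✗ does not match
  D. kHz: ✓ matches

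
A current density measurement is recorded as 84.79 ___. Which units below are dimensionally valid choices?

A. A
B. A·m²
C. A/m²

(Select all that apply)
C

current density has SI base units: A / m^2

Checking each option against A / m^2:
  A. A: ✗ does not match
  B. A·m²: ✗ does not match
  C. A/m²: ✓ matches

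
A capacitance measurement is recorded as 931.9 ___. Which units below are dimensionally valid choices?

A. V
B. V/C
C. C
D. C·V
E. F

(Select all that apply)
E

capacitance has SI base units: A^2 * s^4 / (kg * m^2)

Checking each option against A^2 * s^4 / (kg * m^2):
  A. V: ✗ does not match
  B. V/C: ✗ does not match
  C. C: ✗ does not match
  D. C·V: ✗ does not match
  E. F: ✓ matches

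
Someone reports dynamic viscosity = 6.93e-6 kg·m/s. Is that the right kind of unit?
No

dynamic viscosity has SI base units: kg / (m * s)
kg·m/s does NOT reduce to kg / (m * s); a valid unit for dynamic viscosity would be e.g. Pa·s.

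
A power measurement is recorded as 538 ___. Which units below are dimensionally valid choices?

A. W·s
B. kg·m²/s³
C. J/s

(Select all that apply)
B, C

power has SI base units: kg * m^2 / s^3

Checking each option against kg * m^2 / s^3:
  A. W·s: ✗ does not match
  B. kg·m²/s³: ✓ matches
  C. J/s: ✓ matches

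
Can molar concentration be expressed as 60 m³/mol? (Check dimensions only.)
No

molar concentration has SI base units: mol / m^3
m³/mol does NOT reduce to mol / m^3; a valid unit for molar concentration would be e.g. mol/m³.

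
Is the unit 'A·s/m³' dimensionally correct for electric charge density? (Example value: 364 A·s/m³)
Yes

electric charge density has SI base units: A * s / m^3
A·s/m³ reduces to the same SI base units, so it is a valid unit for electric charge density.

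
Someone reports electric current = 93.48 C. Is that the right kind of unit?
No

electric current has SI base units: A
C does NOT reduce to A; a valid unit for electric current would be e.g. A.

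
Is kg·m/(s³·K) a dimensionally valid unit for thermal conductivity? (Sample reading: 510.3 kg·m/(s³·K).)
Yes

thermal conductivity has SI base units: kg * m / (s^3 * K)
kg·m/(s³·K) reduces to the same SI base units, so it is a valid unit for thermal conductivity.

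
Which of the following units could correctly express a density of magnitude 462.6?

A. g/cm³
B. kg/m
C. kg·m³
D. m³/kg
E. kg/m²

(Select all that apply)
A

density has SI base units: kg / m^3

Checking each option against kg / m^3:
  A. g/cm³: ✓ matches
  B. kg/m: ✗ does not match
  C. kg·m³: ✗ does not match
  D. m³/kg: ✗ does not match
  E. kg/m²: ✗ does not match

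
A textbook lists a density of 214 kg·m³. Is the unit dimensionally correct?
No

density has SI base units: kg / m^3
kg·m³ does NOT reduce to kg / m^3; a valid unit for density would be e.g. kg/m³.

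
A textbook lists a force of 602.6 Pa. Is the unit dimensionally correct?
No

force has SI base units: kg * m / s^2
Pa does NOT reduce to kg * m / s^2; a valid unit for force would be e.g. N.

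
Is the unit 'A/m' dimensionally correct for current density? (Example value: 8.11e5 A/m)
No

current density has SI base units: A / m^2
A/m does NOT reduce to A / m^2; a valid unit for current density would be e.g. A/m².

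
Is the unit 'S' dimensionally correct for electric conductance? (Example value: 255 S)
Yes

electric conductance has SI base units: A^2 * s^3 / (kg * m^2)
S reduces to the same SI base units, so it is a valid unit for electric conductance.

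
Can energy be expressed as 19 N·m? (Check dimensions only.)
Yes

energy has SI base units: kg * m^2 / s^2
N·m reduces to the same SI base units, so it is a valid unit for energy.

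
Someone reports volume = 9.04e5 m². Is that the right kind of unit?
No

volume has SI base units: m^3
m² does NOT reduce to m^3; a valid unit for volume would be e.g. m³.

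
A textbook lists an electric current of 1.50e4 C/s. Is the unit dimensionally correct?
Yes

electric current has SI base units: A
C/s reduces to the same SI base units, so it is a valid unit for electric current.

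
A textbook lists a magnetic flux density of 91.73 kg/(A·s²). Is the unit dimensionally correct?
Yes

magnetic flux density has SI base units: kg / (A * s^2)
kg/(A·s²) reduces to the same SI base units, so it is a valid unit for magnetic flux density.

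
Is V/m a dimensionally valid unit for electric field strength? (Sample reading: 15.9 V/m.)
Yes

electric field strength has SI base units: kg * m / (A * s^3)
V/m reduces to the same SI base units, so it is a valid unit for electric field strength.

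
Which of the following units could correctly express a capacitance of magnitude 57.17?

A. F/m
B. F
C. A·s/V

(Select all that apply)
B, C

capacitance has SI base units: A^2 * s^4 / (kg * m^2)

Checking each option against A^2 * s^4 / (kg * m^2):
  A. F/m: ✗ does not match
  B. F: ✓ matches
  C. A·s/V: ✓ matches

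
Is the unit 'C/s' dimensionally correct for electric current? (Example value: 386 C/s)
Yes

electric current has SI base units: A
C/s reduces to the same SI base units, so it is a valid unit for electric current.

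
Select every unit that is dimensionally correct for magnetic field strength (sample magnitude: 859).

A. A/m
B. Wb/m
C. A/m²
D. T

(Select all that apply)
A

magnetic field strength has SI base units: A / m

Checking each option against A / m:
  A. A/m: ✓ matches
  B. Wb/m: ✗ does not match
  C. A/m²: ✗ does not match
  D. T: ✗ does not match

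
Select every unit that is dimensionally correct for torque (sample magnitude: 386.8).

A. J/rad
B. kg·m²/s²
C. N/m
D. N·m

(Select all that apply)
A, B, D

torque has SI base units: kg * m^2 / s^2

Checking each option against kg * m^2 / s^2:
  A. J/rad: ✓ matches
  B. kg·m²/s²: ✓ matches
  C. N/m: ✗ does not match
  D. N·m: ✓ matches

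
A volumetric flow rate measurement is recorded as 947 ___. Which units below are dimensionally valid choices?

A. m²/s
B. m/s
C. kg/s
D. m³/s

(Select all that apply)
D

volumetric flow rate has SI base units: m^3 / s

Checking each option against m^3 / s:
  A. m²/s: ✗ does not match
  B. m/s: ✗ does not match
  C. kg/s: ✗ does not match
  D. m³/s: ✓ matches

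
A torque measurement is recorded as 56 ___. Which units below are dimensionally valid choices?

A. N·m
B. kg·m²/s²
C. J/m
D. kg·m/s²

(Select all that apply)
A, B

torque has SI base units: kg * m^2 / s^2

Checking each option against kg * m^2 / s^2:
  A. N·m: ✓ matches
  B. kg·m²/s²: ✓ matches
  C. J/m: ✗ does not match
  D. kg·m/s²: ✗ does not match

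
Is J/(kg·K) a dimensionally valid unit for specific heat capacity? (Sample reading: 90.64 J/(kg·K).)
Yes

specific heat capacity has SI base units: m^2 / (s^2 * K)
J/(kg·K) reduces to the same SI base units, so it is a valid unit for specific heat capacity.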